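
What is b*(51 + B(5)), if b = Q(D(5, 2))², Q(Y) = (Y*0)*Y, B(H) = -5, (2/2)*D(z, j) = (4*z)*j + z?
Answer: 0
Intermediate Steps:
D(z, j) = z + 4*j*z (D(z, j) = (4*z)*j + z = 4*j*z + z = z + 4*j*z)
Q(Y) = 0 (Q(Y) = 0*Y = 0)
b = 0 (b = 0² = 0)
b*(51 + B(5)) = 0*(51 - 5) = 0*46 = 0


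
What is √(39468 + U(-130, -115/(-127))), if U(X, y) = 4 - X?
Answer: √39602 ≈ 199.00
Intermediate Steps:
√(39468 + U(-130, -115/(-127))) = √(39468 + (4 - 1*(-130))) = √(39468 + (4 + 130)) = √(39468 + 134) = √39602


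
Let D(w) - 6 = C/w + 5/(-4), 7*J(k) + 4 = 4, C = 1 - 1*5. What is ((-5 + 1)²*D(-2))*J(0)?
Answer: 0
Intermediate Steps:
C = -4 (C = 1 - 5 = -4)
J(k) = 0 (J(k) = -4/7 + (⅐)*4 = -4/7 + 4/7 = 0)
D(w) = 19/4 - 4/w (D(w) = 6 + (-4/w + 5/(-4)) = 6 + (-4/w + 5*(-¼)) = 6 + (-4/w - 5/4) = 6 + (-5/4 - 4/w) = 19/4 - 4/w)
((-5 + 1)²*D(-2))*J(0) = ((-5 + 1)²*(19/4 - 4/(-2)))*0 = ((-4)²*(19/4 - 4*(-½)))*0 = (16*(19/4 + 2))*0 = (16*(27/4))*0 = 108*0 = 0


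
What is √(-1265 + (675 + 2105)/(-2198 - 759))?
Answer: I*√11069189445/2957 ≈ 35.58*I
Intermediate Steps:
√(-1265 + (675 + 2105)/(-2198 - 759)) = √(-1265 + 2780/(-2957)) = √(-1265 + 2780*(-1/2957)) = √(-1265 - 2780/2957) = √(-3743385/2957) = I*√11069189445/2957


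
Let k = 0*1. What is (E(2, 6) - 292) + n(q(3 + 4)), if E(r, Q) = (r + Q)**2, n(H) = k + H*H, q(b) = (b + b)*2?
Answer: 556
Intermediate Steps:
k = 0
q(b) = 4*b (q(b) = (2*b)*2 = 4*b)
n(H) = H**2 (n(H) = 0 + H*H = 0 + H**2 = H**2)
E(r, Q) = (Q + r)**2
(E(2, 6) - 292) + n(q(3 + 4)) = ((6 + 2)**2 - 292) + (4*(3 + 4))**2 = (8**2 - 292) + (4*7)**2 = (64 - 292) + 28**2 = -228 + 784 = 556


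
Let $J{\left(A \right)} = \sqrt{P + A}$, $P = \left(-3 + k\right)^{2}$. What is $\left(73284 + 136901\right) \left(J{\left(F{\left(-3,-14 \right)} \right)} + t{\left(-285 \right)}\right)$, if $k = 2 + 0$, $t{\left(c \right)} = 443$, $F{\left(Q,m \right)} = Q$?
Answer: $93111955 + 210185 i \sqrt{2} \approx 9.3112 \cdot 10^{7} + 2.9725 \cdot 10^{5} i$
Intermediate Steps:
$k = 2$
$P = 1$ ($P = \left(-3 + 2\right)^{2} = \left(-1\right)^{2} = 1$)
$J{\left(A \right)} = \sqrt{1 + A}$
$\left(73284 + 136901\right) \left(J{\left(F{\left(-3,-14 \right)} \right)} + t{\left(-285 \right)}\right) = \left(73284 + 136901\right) \left(\sqrt{1 - 3} + 443\right) = 210185 \left(\sqrt{-2} + 443\right) = 210185 \left(i \sqrt{2} + 443\right) = 210185 \left(443 + i \sqrt{2}\right) = 93111955 + 210185 i \sqrt{2}$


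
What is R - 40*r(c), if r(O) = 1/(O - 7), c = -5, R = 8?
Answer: 34/3 ≈ 11.333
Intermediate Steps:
r(O) = 1/(-7 + O)
R - 40*r(c) = 8 - 40/(-7 - 5) = 8 - 40/(-12) = 8 - 40*(-1/12) = 8 + 10/3 = 34/3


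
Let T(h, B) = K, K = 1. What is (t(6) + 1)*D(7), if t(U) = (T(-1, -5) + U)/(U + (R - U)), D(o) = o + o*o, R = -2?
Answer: -140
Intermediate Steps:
D(o) = o + o²
T(h, B) = 1
t(U) = -½ - U/2 (t(U) = (1 + U)/(U + (-2 - U)) = (1 + U)/(-2) = (1 + U)*(-½) = -½ - U/2)
(t(6) + 1)*D(7) = ((-½ - ½*6) + 1)*(7*(1 + 7)) = ((-½ - 3) + 1)*(7*8) = (-7/2 + 1)*56 = -5/2*56 = -140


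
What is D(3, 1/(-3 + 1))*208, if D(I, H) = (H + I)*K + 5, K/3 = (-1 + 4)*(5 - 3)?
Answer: 10400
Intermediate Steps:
K = 18 (K = 3*((-1 + 4)*(5 - 3)) = 3*(3*2) = 3*6 = 18)
D(I, H) = 5 + 18*H + 18*I (D(I, H) = (H + I)*18 + 5 = (18*H + 18*I) + 5 = 5 + 18*H + 18*I)
D(3, 1/(-3 + 1))*208 = (5 + 18/(-3 + 1) + 18*3)*208 = (5 + 18/(-2) + 54)*208 = (5 + 18*(-½) + 54)*208 = (5 - 9 + 54)*208 = 50*208 = 10400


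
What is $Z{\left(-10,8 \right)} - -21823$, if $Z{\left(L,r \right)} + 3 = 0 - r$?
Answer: $21812$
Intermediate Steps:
$Z{\left(L,r \right)} = -3 - r$ ($Z{\left(L,r \right)} = -3 + \left(0 - r\right) = -3 - r$)
$Z{\left(-10,8 \right)} - -21823 = \left(-3 - 8\right) - -21823 = \left(-3 - 8\right) + 21823 = -11 + 21823 = 21812$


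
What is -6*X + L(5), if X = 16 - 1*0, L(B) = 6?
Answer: -90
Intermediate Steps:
X = 16 (X = 16 + 0 = 16)
-6*X + L(5) = -6*16 + 6 = -96 + 6 = -90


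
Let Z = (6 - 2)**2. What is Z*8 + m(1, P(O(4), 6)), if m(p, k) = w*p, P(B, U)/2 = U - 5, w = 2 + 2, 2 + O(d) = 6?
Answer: 132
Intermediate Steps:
O(d) = 4 (O(d) = -2 + 6 = 4)
w = 4
P(B, U) = -10 + 2*U (P(B, U) = 2*(U - 5) = 2*(-5 + U) = -10 + 2*U)
m(p, k) = 4*p
Z = 16 (Z = 4**2 = 16)
Z*8 + m(1, P(O(4), 6)) = 16*8 + 4*1 = 128 + 4 = 132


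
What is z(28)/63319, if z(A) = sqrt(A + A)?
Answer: 2*sqrt(14)/63319 ≈ 0.00011818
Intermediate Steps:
z(A) = sqrt(2)*sqrt(A) (z(A) = sqrt(2*A) = sqrt(2)*sqrt(A))
z(28)/63319 = (sqrt(2)*sqrt(28))/63319 = (sqrt(2)*(2*sqrt(7)))*(1/63319) = (2*sqrt(14))*(1/63319) = 2*sqrt(14)/63319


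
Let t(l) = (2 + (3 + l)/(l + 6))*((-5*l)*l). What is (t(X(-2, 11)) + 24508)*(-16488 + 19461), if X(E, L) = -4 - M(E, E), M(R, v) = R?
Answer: 72728499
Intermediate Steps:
X(E, L) = -4 - E
t(l) = -5*l²*(2 + (3 + l)/(6 + l)) (t(l) = (2 + (3 + l)/(6 + l))*(-5*l²) = -5*l²*(2 + (3 + l)/(6 + l)))
(t(X(-2, 11)) + 24508)*(-16488 + 19461) = (15*(-4 - 1*(-2))²*(-5 - (-4 - 1*(-2)))/(6 + (-4 - 1*(-2))) + 24508)*(-16488 + 19461) = (15*(-4 + 2)²*(-5 - (-4 + 2))/(6 + (-4 + 2)) + 24508)*2973 = (15*(-2)²*(-5 - 1*(-2))/(6 - 2) + 24508)*2973 = (15*4*(-5 + 2)/4 + 24508)*2973 = (15*4*(¼)*(-3) + 24508)*2973 = (-45 + 24508)*2973 = 24463*2973 = 72728499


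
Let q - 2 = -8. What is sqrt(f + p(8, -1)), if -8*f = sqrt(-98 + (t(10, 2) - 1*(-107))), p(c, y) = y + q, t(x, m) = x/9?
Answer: sqrt(-1008 - 6*sqrt(91))/12 ≈ 2.7198*I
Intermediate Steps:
q = -6 (q = 2 - 8 = -6)
t(x, m) = x/9 (t(x, m) = x*(1/9) = x/9)
p(c, y) = -6 + y (p(c, y) = y - 6 = -6 + y)
f = -sqrt(91)/24 (f = -sqrt(-98 + ((1/9)*10 - 1*(-107)))/8 = -sqrt(-98 + (10/9 + 107))/8 = -sqrt(-98 + 973/9)/8 = -sqrt(91)/24 ≈ -0.39747)
sqrt(f + p(8, -1)) = sqrt(-sqrt(91)/24 + (-6 - 1)) = sqrt(-sqrt(91)/24 - 7) = sqrt(-7 - sqrt(91)/24)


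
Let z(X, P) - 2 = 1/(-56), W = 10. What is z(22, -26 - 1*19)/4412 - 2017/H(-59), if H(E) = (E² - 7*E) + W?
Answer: -15559715/30142784 ≈ -0.51620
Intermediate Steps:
z(X, P) = 111/56 (z(X, P) = 2 + 1/(-56) = 2 - 1/56 = 111/56)
H(E) = 10 + E² - 7*E (H(E) = (E² - 7*E) + 10 = 10 + E² - 7*E)
z(22, -26 - 1*19)/4412 - 2017/H(-59) = (111/56)/4412 - 2017/(10 + (-59)² - 7*(-59)) = (111/56)*(1/4412) - 2017/(10 + 3481 + 413) = 111/247072 - 2017/3904 = -15559715/30142784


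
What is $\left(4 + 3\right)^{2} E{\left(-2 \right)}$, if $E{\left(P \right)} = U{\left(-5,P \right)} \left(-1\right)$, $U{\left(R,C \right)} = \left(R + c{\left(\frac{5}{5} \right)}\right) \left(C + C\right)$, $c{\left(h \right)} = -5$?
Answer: $-1960$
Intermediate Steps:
$U{\left(R,C \right)} = 2 C \left(-5 + R\right)$ ($U{\left(R,C \right)} = \left(R - 5\right) \left(C + C\right) = \left(-5 + R\right) 2 C = 2 C \left(-5 + R\right)$)
$E{\left(P \right)} = 20 P$ ($E{\left(P \right)} = 2 P \left(-5 - 5\right) \left(-1\right) = 2 P \left(-10\right) \left(-1\right) = - 20 P \left(-1\right) = 20 P$)
$\left(4 + 3\right)^{2} E{\left(-2 \right)} = \left(4 + 3\right)^{2} \cdot 20 \left(-2\right) = 7^{2} \left(-40\right) = 49 \left(-40\right) = -1960$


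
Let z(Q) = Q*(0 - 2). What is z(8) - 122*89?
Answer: -10874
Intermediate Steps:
z(Q) = -2*Q (z(Q) = Q*(-2) = -2*Q)
z(8) - 122*89 = -2*8 - 122*89 = -16 - 10858 = -10874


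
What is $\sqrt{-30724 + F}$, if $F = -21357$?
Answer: $i \sqrt{52081} \approx 228.21 i$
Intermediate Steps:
$\sqrt{-30724 + F} = \sqrt{-30724 - 21357} = \sqrt{-52081} = i \sqrt{52081}$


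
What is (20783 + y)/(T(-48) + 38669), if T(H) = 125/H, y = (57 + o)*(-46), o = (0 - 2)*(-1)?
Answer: 867312/1855987 ≈ 0.46731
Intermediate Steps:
o = 2 (o = -2*(-1) = 2)
y = -2714 (y = (57 + 2)*(-46) = 59*(-46) = -2714)
(20783 + y)/(T(-48) + 38669) = (20783 - 2714)/(125/(-48) + 38669) = 18069/(125*(-1/48) + 38669) = 18069/(-125/48 + 38669) = 18069/(1855987/48) = 18069*(48/1855987) = 867312/1855987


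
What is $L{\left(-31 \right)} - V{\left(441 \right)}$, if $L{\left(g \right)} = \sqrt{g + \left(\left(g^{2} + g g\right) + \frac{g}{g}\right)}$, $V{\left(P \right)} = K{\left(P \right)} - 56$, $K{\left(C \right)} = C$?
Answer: $-385 + 2 \sqrt{473} \approx -341.5$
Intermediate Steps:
$V{\left(P \right)} = -56 + P$ ($V{\left(P \right)} = P - 56 = -56 + P$)
$L{\left(g \right)} = \sqrt{1 + g + 2 g^{2}}$ ($L{\left(g \right)} = \sqrt{g + \left(\left(g^{2} + g^{2}\right) + 1\right)} = \sqrt{g + \left(2 g^{2} + 1\right)} = \sqrt{g + \left(1 + 2 g^{2}\right)} = \sqrt{1 + g + 2 g^{2}}$)
$L{\left(-31 \right)} - V{\left(441 \right)} = \sqrt{1 - 31 + 2 \left(-31\right)^{2}} - \left(-56 + 441\right) = \sqrt{1 - 31 + 2 \cdot 961} - 385 = \sqrt{1 - 31 + 1922} - 385 = \sqrt{1892} - 385 = 2 \sqrt{473} - 385 = -385 + 2 \sqrt{473}$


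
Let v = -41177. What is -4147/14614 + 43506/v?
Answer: -806557703/601760678 ≈ -1.3403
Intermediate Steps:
-4147/14614 + 43506/v = -4147/14614 + 43506/(-41177) = -4147*1/14614 + 43506*(-1/41177) = -4147/14614 - 43506/41177 = -806557703/601760678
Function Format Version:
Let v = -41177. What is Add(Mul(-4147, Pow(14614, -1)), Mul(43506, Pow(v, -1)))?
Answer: Rational(-806557703, 601760678) ≈ -1.3403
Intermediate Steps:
Add(Mul(-4147, Pow(14614, -1)), Mul(43506, Pow(v, -1))) = Add(Mul(-4147, Pow(14614, -1)), Mul(43506, Pow(-41177, -1))) = Add(Mul(-4147, Rational(1, 14614)), Mul(43506, Rational(-1, 41177))) = Add(Rational(-4147, 14614), Rational(-43506, 41177)) = Rational(-806557703, 601760678)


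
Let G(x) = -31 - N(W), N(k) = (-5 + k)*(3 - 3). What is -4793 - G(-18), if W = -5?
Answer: -4762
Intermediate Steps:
N(k) = 0 (N(k) = (-5 + k)*0 = 0)
G(x) = -31 (G(x) = -31 - 1*0 = -31 + 0 = -31)
-4793 - G(-18) = -4793 - 1*(-31) = -4793 + 31 = -4762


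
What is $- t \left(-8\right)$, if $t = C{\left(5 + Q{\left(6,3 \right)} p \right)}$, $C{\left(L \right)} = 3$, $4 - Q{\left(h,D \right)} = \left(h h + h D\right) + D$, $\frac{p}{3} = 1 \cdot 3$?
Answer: $24$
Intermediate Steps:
$p = 9$ ($p = 3 \cdot 1 \cdot 3 = 3 \cdot 3 = 9$)
$Q{\left(h,D \right)} = 4 - D - h^{2} - D h$ ($Q{\left(h,D \right)} = 4 - \left(\left(h h + h D\right) + D\right) = 4 - \left(\left(h^{2} + D h\right) + D\right) = 4 - \left(D + h^{2} + D h\right) = 4 - D - h^{2} - D h$)
$t = 3$
$- t \left(-8\right) = \left(-1\right) 3 \left(-8\right) = \left(-3\right) \left(-8\right) = 24$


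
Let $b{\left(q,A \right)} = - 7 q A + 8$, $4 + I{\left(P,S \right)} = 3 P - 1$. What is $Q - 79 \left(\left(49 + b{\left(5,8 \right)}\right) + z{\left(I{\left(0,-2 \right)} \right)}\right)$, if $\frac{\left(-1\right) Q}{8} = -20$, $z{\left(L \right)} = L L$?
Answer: $15802$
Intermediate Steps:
$I{\left(P,S \right)} = -5 + 3 P$ ($I{\left(P,S \right)} = -4 + \left(3 P - 1\right) = -4 + \left(-1 + 3 P\right) = -5 + 3 P$)
$z{\left(L \right)} = L^{2}$
$b{\left(q,A \right)} = 8 - 7 A q$ ($b{\left(q,A \right)} = - 7 A q + 8 = 8 - 7 A q$)
$Q = 160$ ($Q = \left(-8\right) \left(-20\right) = 160$)
$Q - 79 \left(\left(49 + b{\left(5,8 \right)}\right) + z{\left(I{\left(0,-2 \right)} \right)}\right) = 160 - 79 \left(\left(49 + \left(8 - 56 \cdot 5\right)\right) + \left(-5 + 3 \cdot 0\right)^{2}\right) = 160 - 79 \left(\left(49 + \left(8 - 280\right)\right) + \left(-5 + 0\right)^{2}\right) = 160 - 79 \left(\left(49 - 272\right) + \left(-5\right)^{2}\right) = 160 - 79 \left(-223 + 25\right) = 160 - -15642 = 160 + 15642 = 15802$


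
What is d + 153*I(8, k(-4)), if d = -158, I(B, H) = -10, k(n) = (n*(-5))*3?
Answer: -1688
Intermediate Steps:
k(n) = -15*n (k(n) = -5*n*3 = -15*n)
d + 153*I(8, k(-4)) = -158 + 153*(-10) = -158 - 1530 = -1688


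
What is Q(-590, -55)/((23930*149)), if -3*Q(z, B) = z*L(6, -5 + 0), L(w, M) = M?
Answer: -295/1069671 ≈ -0.00027579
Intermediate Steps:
Q(z, B) = 5*z/3 (Q(z, B) = -z*(-5 + 0)/3 = -z*(-5)/3 = -(-5)*z/3 = 5*z/3)
Q(-590, -55)/((23930*149)) = ((5/3)*(-590))/((23930*149)) = -2950/3/3565570 = -2950/3*1/3565570 = -295/1069671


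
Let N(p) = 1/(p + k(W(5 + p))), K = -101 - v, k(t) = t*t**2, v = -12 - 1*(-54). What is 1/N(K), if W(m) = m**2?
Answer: 6906762437041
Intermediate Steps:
v = 42 (v = -12 + 54 = 42)
k(t) = t**3
K = -143 (K = -101 - 1*42 = -101 - 42 = -143)
N(p) = 1/(p + (5 + p)**6) (N(p) = 1/(p + ((5 + p)**2)**3) = 1/(p + (5 + p)**6))
1/N(K) = 1/(1/(-143 + (5 - 143)**6)) = 1/(1/(-143 + (-138)**6)) = 1/(1/(-143 + 6906762437184)) = 1/(1/6906762437041) = 6906762437041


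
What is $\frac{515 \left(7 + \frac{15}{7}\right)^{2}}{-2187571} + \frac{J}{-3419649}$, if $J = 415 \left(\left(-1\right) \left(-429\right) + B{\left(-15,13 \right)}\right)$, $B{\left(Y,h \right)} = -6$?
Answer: $- \frac{2892264977235}{40728391571819} \approx -0.071013$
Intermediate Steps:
$J = 175545$ ($J = 415 \left(\left(-1\right) \left(-429\right) - 6\right) = 415 \left(429 - 6\right) = 415 \cdot 423 = 175545$)
$\frac{515 \left(7 + \frac{15}{7}\right)^{2}}{-2187571} + \frac{J}{-3419649} = \frac{515 \left(7 + \frac{15}{7}\right)^{2}}{-2187571} + \frac{175545}{-3419649} = 515 \left(7 + 15 \cdot \frac{1}{7}\right)^{2} \left(- \frac{1}{2187571}\right) + 175545 \left(- \frac{1}{3419649}\right) = 515 \left(7 + \frac{15}{7}\right)^{2} \left(- \frac{1}{2187571}\right) - \frac{19505}{379961} = 515 \left(\frac{64}{7}\right)^{2} \left(- \frac{1}{2187571}\right) - \frac{19505}{379961} = 515 \cdot \frac{4096}{49} \left(- \frac{1}{2187571}\right) - \frac{19505}{379961} = \frac{2109440}{49} \left(- \frac{1}{2187571}\right) - \frac{19505}{379961} = - \frac{2109440}{107190979} - \frac{19505}{379961} = - \frac{2892264977235}{40728391571819}$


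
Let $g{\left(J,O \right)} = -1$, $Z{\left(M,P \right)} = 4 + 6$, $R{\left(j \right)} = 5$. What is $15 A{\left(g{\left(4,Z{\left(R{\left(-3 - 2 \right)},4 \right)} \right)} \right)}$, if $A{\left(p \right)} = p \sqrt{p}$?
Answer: $- 15 i \approx - 15.0 i$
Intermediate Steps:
$Z{\left(M,P \right)} = 10$
$A{\left(p \right)} = p^{\frac{3}{2}}$
$15 A{\left(g{\left(4,Z{\left(R{\left(-3 - 2 \right)},4 \right)} \right)} \right)} = 15 \left(-1\right)^{\frac{3}{2}} = 15 \left(- i\right) = - 15 i$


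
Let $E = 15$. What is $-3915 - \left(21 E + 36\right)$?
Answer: $-4266$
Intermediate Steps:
$-3915 - \left(21 E + 36\right) = -3915 - \left(21 \cdot 15 + 36\right) = -3915 - \left(315 + 36\right) = -3915 - 351 = -4266$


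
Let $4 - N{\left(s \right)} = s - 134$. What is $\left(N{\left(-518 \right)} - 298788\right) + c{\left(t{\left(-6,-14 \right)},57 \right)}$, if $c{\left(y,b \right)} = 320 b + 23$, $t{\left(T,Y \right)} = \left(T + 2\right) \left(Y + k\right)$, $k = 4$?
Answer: $-279869$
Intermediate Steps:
$t{\left(T,Y \right)} = \left(2 + T\right) \left(4 + Y\right)$ ($t{\left(T,Y \right)} = \left(T + 2\right) \left(Y + 4\right) = \left(2 + T\right) \left(4 + Y\right)$)
$c{\left(y,b \right)} = 23 + 320 b$
$N{\left(s \right)} = 138 - s$ ($N{\left(s \right)} = 4 - \left(s - 134\right) = 4 - \left(-134 + s\right) = 138 - s$)
$\left(N{\left(-518 \right)} - 298788\right) + c{\left(t{\left(-6,-14 \right)},57 \right)} = \left(\left(138 - -518\right) - 298788\right) + \left(23 + 320 \cdot 57\right) = \left(\left(138 + 518\right) - 298788\right) + \left(23 + 18240\right) = \left(656 - 298788\right) + 18263 = -298132 + 18263 = -279869$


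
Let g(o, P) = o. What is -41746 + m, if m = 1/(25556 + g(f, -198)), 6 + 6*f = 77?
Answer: -6404128616/153407 ≈ -41746.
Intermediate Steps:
f = 71/6 (f = -1 + (⅙)*77 = -1 + 77/6 = 71/6 ≈ 11.833)
m = 6/153407 (m = 1/(25556 + 71/6) = 1/(153407/6) = 6/153407 ≈ 3.9112e-5)
-41746 + m = -41746 + 6/153407 = -6404128616/153407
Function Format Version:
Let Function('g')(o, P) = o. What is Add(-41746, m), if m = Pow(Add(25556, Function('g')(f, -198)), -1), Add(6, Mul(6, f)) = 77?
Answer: Rational(-6404128616, 153407) ≈ -41746.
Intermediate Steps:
f = Rational(71, 6) (f = Add(-1, Mul(Rational(1, 6), 77)) = Add(-1, Rational(77, 6)) = Rational(71, 6) ≈ 11.833)
m = Rational(6, 153407) (m = Pow(Add(25556, Rational(71, 6)), -1) = Pow(Rational(153407, 6), -1) = Rational(6, 153407) ≈ 3.9112e-5)
Add(-41746, m) = Add(-41746, Rational(6, 153407)) = Rational(-6404128616, 153407)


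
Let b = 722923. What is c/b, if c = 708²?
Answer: 501264/722923 ≈ 0.69339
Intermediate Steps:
c = 501264
c/b = 501264/722923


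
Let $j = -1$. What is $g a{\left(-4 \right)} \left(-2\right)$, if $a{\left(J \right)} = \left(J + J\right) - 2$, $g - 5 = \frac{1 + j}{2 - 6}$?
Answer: $100$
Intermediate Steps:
$g = 5$ ($g = 5 + \frac{1 - 1}{2 - 6} = 5 + \frac{0}{2 - 6} = 5 + \frac{0}{-4} = 5 + 0 \left(- \frac{1}{4}\right) = 5 + 0 = 5$)
$a{\left(J \right)} = -2 + 2 J$ ($a{\left(J \right)} = 2 J - 2 = -2 + 2 J$)
$g a{\left(-4 \right)} \left(-2\right) = 5 \left(-2 + 2 \left(-4\right)\right) \left(-2\right) = 5 \left(-2 - 8\right) \left(-2\right) = 5 \left(-10\right) \left(-2\right) = \left(-50\right) \left(-2\right) = 100$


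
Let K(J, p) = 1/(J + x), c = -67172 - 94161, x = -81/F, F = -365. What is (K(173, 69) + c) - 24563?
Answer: -11753460131/63226 ≈ -1.8590e+5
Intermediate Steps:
x = 81/365 (x = -81/(-365) = -81*(-1/365) = 81/365 ≈ 0.22192)
c = -161333
K(J, p) = 1/(81/365 + J) (K(J, p) = 1/(J + 81/365) = 1/(81/365 + J))
(K(173, 69) + c) - 24563 = (365/(81 + 365*173) - 161333) - 24563 = (365/(81 + 63145) - 161333) - 24563 = (365/63226 - 161333) - 24563 = -10200439893/63226 - 24563 = -11753460131/63226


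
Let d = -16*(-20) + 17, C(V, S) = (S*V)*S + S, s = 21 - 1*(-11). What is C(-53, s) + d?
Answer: -53903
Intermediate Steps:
s = 32 (s = 21 + 11 = 32)
C(V, S) = S + V*S² (C(V, S) = V*S² + S = S + V*S²)
d = 337 (d = 320 + 17 = 337)
C(-53, s) + d = 32*(1 + 32*(-53)) + 337 = 32*(1 - 1696) + 337 = 32*(-1695) + 337 = -54240 + 337 = -53903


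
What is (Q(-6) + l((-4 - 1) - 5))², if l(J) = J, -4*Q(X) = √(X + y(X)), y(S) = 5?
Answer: (40 + I)²/16 ≈ 99.938 + 5.0*I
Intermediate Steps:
Q(X) = -√(5 + X)/4 (Q(X) = -√(X + 5)/4 = -√(5 + X)/4)
(Q(-6) + l((-4 - 1) - 5))² = (-√(5 - 6)/4 + ((-4 - 1) - 5))² = (-I/4 + (-5 - 5))² = (-I/4 - 10)² = (-10 - I/4)²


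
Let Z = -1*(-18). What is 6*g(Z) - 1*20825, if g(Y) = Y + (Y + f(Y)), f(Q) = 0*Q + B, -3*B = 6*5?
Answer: -20669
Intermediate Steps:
B = -10 (B = -2*5 = -1/3*30 = -10)
f(Q) = -10 (f(Q) = 0*Q - 10 = 0 - 10 = -10)
Z = 18
g(Y) = -10 + 2*Y (g(Y) = Y + (Y - 10) = Y + (-10 + Y) = -10 + 2*Y)
6*g(Z) - 1*20825 = 6*(-10 + 2*18) - 1*20825 = 6*(-10 + 36) - 20825 = 6*26 - 20825 = 156 - 20825 = -20669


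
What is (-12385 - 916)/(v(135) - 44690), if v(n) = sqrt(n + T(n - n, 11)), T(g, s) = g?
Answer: 118884338/399439193 + 39903*sqrt(15)/1997195965 ≈ 0.29771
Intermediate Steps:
v(n) = sqrt(n) (v(n) = sqrt(n + (n - n)) = sqrt(n + 0) = sqrt(n))
(-12385 - 916)/(v(135) - 44690) = (-12385 - 916)/(sqrt(135) - 44690) = -13301/(3*sqrt(15) - 44690) = -13301/(-44690 + 3*sqrt(15))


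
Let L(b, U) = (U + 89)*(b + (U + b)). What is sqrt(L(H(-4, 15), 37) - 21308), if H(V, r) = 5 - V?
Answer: I*sqrt(14378) ≈ 119.91*I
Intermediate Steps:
L(b, U) = (89 + U)*(U + 2*b)
sqrt(L(H(-4, 15), 37) - 21308) = sqrt((37**2 + 89*37 + 178*(5 - 1*(-4)) + 2*37*(5 - 1*(-4))) - 21308) = sqrt((1369 + 3293 + 178*(5 + 4) + 2*37*(5 + 4)) - 21308) = sqrt((1369 + 3293 + 178*9 + 2*37*9) - 21308) = sqrt((1369 + 3293 + 1602 + 666) - 21308) = sqrt(6930 - 21308) = sqrt(-14378) = I*sqrt(14378)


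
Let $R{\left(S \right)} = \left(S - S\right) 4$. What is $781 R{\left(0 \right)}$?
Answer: $0$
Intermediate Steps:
$R{\left(S \right)} = 0$ ($R{\left(S \right)} = 0 \cdot 4 = 0$)
$781 R{\left(0 \right)} = 781 \cdot 0 = 0$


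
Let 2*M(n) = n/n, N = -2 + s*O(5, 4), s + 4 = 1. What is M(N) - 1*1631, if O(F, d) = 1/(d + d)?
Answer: -3261/2 ≈ -1630.5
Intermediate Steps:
s = -3 (s = -4 + 1 = -3)
O(F, d) = 1/(2*d)
N = -19/8 (N = -2 - 3/(2*4) = -2 - 3*1/8 = -2 - 3/8 = -19/8 ≈ -2.3750)
M(n) = 1/2 (M(n) = (n/n)/2 = (1/2)*1 = 1/2)
M(N) - 1*1631 = 1/2 - 1*1631 = 1/2 - 1631 = -3261/2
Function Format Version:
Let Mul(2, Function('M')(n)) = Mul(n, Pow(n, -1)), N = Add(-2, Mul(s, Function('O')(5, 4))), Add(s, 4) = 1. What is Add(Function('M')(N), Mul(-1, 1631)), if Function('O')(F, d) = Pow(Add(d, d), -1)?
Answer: Rational(-3261, 2) ≈ -1630.5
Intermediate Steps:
s = -3 (s = Add(-4, 1) = -3)
Function('O')(F, d) = Mul(Rational(1, 2), Pow(d, -1)) (Function('O')(F, d) = Pow(Mul(2, d), -1) = Mul(Rational(1, 2), Pow(d, -1)))
N = Rational(-19, 8) (N = Add(-2, Mul(-3, Mul(Rational(1, 2), Pow(4, -1)))) = Add(-2, Mul(-3, Mul(Rational(1, 2), Rational(1, 4)))) = Add(-2, Mul(-3, Rational(1, 8))) = Add(-2, Rational(-3, 8)) = Rational(-19, 8) ≈ -2.3750)
Function('M')(n) = Rational(1, 2) (Function('M')(n) = Mul(Rational(1, 2), Mul(n, Pow(n, -1))) = Mul(Rational(1, 2), 1) = Rational(1, 2))
Add(Function('M')(N), Mul(-1, 1631)) = Add(Rational(1, 2), Mul(-1, 1631)) = Add(Rational(1, 2), -1631) = Rational(-3261, 2)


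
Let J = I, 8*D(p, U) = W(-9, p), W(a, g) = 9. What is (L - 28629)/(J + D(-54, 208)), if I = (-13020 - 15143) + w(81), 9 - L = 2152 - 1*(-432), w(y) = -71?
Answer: 249632/225863 ≈ 1.1052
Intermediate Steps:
D(p, U) = 9/8 (D(p, U) = (⅛)*9 = 9/8)
L = -2575 (L = 9 - (2152 - 1*(-432)) = 9 - (2152 + 432) = 9 - 1*2584 = 9 - 2584 = -2575)
I = -28234 (I = (-13020 - 15143) - 71 = -28163 - 71 = -28234)
J = -28234
(L - 28629)/(J + D(-54, 208)) = (-2575 - 28629)/(-28234 + 9/8) = -31204/(-225863/8) = -31204*(-8/225863) = 249632/225863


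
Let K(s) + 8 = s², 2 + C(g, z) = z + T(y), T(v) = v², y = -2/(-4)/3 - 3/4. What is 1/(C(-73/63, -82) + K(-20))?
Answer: 144/44401 ≈ 0.0032432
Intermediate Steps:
y = -7/12 (y = -2*(-¼)*(⅓) - 3*¼ = (½)*(⅓) - ¾ = ⅙ - ¾ = -7/12 ≈ -0.58333)
C(g, z) = -239/144 + z (C(g, z) = -2 + (z + (-7/12)²) = -2 + (z + 49/144) = -2 + (49/144 + z) = -239/144 + z)
K(s) = -8 + s²
1/(C(-73/63, -82) + K(-20)) = 1/((-239/144 - 82) + (-8 + (-20)²)) = 1/(-12047/144 + (-8 + 400)) = 1/(-12047/144 + 392) = 1/(44401/144) = 144/44401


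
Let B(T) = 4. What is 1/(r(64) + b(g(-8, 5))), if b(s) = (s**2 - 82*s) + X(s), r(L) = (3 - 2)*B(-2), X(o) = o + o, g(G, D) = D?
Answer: -1/371 ≈ -0.0026954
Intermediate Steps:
X(o) = 2*o
r(L) = 4 (r(L) = (3 - 2)*4 = 1*4 = 4)
b(s) = s**2 - 80*s (b(s) = (s**2 - 82*s) + 2*s = s**2 - 80*s)
1/(r(64) + b(g(-8, 5))) = 1/(4 + 5*(-80 + 5)) = 1/(4 + 5*(-75)) = 1/(4 - 375) = 1/(-371) = -1/371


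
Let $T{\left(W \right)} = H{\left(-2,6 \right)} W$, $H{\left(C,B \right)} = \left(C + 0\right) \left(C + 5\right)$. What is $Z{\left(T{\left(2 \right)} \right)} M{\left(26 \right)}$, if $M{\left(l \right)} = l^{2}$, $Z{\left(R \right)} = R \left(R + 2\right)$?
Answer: $81120$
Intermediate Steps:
$H{\left(C,B \right)} = C \left(5 + C\right)$
$T{\left(W \right)} = - 6 W$ ($T{\left(W \right)} = - 2 \left(5 - 2\right) W = \left(-2\right) 3 W = - 6 W$)
$Z{\left(R \right)} = R \left(2 + R\right)$
$Z{\left(T{\left(2 \right)} \right)} M{\left(26 \right)} = \left(-6\right) 2 \left(2 - 12\right) 26^{2} = - 12 \left(2 - 12\right) 676 = \left(-12\right) \left(-10\right) 676 = 120 \cdot 676 = 81120$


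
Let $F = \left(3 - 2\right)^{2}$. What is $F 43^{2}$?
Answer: $1849$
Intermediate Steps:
$F = 1$ ($F = 1^{2} = 1$)
$F 43^{2} = 1 \cdot 43^{2} = 1 \cdot 1849 = 1849$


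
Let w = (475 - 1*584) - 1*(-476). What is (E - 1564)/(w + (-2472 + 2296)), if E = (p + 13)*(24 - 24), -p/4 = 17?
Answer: -1564/191 ≈ -8.1885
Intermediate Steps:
p = -68 (p = -4*17 = -68)
E = 0 (E = (-68 + 13)*(24 - 24) = -55*0 = 0)
w = 367 (w = (475 - 584) + 476 = -109 + 476 = 367)
(E - 1564)/(w + (-2472 + 2296)) = (0 - 1564)/(367 + (-2472 + 2296)) = -1564/(367 - 176) = -1564/191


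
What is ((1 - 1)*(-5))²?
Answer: 0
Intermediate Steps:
((1 - 1)*(-5))² = (0*(-5))² = 0² = 0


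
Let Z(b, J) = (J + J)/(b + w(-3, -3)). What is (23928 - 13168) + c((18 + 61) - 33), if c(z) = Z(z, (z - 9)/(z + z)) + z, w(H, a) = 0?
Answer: 22865533/2116 ≈ 10806.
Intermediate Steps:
Z(b, J) = 2*J/b (Z(b, J) = (J + J)/(b + 0) = (2*J)/b = 2*J/b)
c(z) = z + (-9 + z)/z² (c(z) = 2*((z - 9)/(z + z))/z + z = 2*((-9 + z)/((2*z)))/z + z = 2*((-9 + z)*(1/(2*z)))/z + z = 2*((-9 + z)/(2*z))/z + z = (-9 + z)/z² + z = z + (-9 + z)/z²)
(23928 - 13168) + c((18 + 61) - 33) = (23928 - 13168) + (-9 + ((18 + 61) - 33) + ((18 + 61) - 33)³)/((18 + 61) - 33)² = 10760 + (-9 + (79 - 33) + (79 - 33)³)/(79 - 33)² = 10760 + (-9 + 46 + 46³)/46² = 10760 + (-9 + 46 + 97336)/2116 = 10760 + (1/2116)*97373 = 10760 + 97373/2116 = 22865533/2116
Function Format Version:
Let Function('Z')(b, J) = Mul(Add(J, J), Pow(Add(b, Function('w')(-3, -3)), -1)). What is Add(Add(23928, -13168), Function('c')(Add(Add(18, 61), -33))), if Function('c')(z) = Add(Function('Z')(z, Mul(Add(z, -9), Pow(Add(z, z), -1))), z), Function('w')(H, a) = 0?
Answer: Rational(22865533, 2116) ≈ 10806.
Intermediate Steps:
Function('Z')(b, J) = Mul(2, J, Pow(b, -1)) (Function('Z')(b, J) = Mul(Add(J, J), Pow(Add(b, 0), -1)) = Mul(Mul(2, J), Pow(b, -1)) = Mul(2, J, Pow(b, -1)))
Function('c')(z) = Add(z, Mul(Pow(z, -2), Add(-9, z))) (Function('c')(z) = Add(Mul(2, Mul(Add(z, -9), Pow(Add(z, z), -1)), Pow(z, -1)), z) = Add(Mul(2, Mul(Add(-9, z), Pow(Mul(2, z), -1)), Pow(z, -1)), z) = Add(Mul(2, Mul(Add(-9, z), Mul(Rational(1, 2), Pow(z, -1))), Pow(z, -1)), z) = Add(Mul(2, Mul(Rational(1, 2), Pow(z, -1), Add(-9, z)), Pow(z, -1)), z) = Add(Mul(Pow(z, -2), Add(-9, z)), z) = Add(z, Mul(Pow(z, -2), Add(-9, z))))
Add(Add(23928, -13168), Function('c')(Add(Add(18, 61), -33))) = Add(Add(23928, -13168), Mul(Pow(Add(Add(18, 61), -33), -2), Add(-9, Add(Add(18, 61), -33), Pow(Add(Add(18, 61), -33), 3)))) = Add(10760, Mul(Pow(Add(79, -33), -2), Add(-9, Add(79, -33), Pow(Add(79, -33), 3)))) = Add(10760, Mul(Pow(46, -2), Add(-9, 46, Pow(46, 3)))) = Add(10760, Mul(Rational(1, 2116), Add(-9, 46, 97336))) = Add(10760, Mul(Rational(1, 2116), 97373)) = Add(10760, Rational(97373, 2116)) = Rational(22865533, 2116)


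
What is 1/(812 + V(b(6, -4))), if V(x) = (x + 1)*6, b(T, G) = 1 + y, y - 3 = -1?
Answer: 1/836 ≈ 0.0011962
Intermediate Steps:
y = 2 (y = 3 - 1 = 2)
b(T, G) = 3 (b(T, G) = 1 + 2 = 3)
V(x) = 6 + 6*x (V(x) = (1 + x)*6 = 6 + 6*x)
1/(812 + V(b(6, -4))) = 1/(812 + (6 + 6*3)) = 1/(812 + (6 + 18)) = 1/(812 + 24) = 1/836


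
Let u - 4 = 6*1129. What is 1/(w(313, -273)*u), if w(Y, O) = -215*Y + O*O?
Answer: 1/49032052 ≈ 2.0395e-8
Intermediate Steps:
u = 6778 (u = 4 + 6*1129 = 4 + 6774 = 6778)
w(Y, O) = O² - 215*Y (w(Y, O) = -215*Y + O² = O² - 215*Y)
1/(w(313, -273)*u) = 1/(((-273)² - 215*313)*6778) = (1/6778)/(74529 - 67295) = (1/6778)/7234 = (1/7234)*(1/6778) = 1/49032052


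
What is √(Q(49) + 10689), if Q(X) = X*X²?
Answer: √128338 ≈ 358.24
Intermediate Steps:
Q(X) = X³
√(Q(49) + 10689) = √(49³ + 10689) = √(117649 + 10689) = √128338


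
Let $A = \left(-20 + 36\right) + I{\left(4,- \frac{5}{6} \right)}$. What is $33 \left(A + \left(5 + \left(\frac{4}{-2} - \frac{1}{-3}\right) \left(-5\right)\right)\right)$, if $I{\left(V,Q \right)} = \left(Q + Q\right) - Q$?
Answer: $\frac{1881}{2} \approx 940.5$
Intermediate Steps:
$I{\left(V,Q \right)} = Q$ ($I{\left(V,Q \right)} = 2 Q - Q = Q$)
$A = \frac{91}{6}$ ($A = \left(-20 + 36\right) - \frac{5}{6} = 16 - \frac{5}{6} = \frac{91}{6} \approx 15.167$)
$33 \left(A + \left(5 + \left(\frac{4}{-2} - \frac{1}{-3}\right) \left(-5\right)\right)\right) = 33 \left(\frac{91}{6} + \left(5 + \left(\frac{4}{-2} - \frac{1}{-3}\right) \left(-5\right)\right)\right) = 33 \left(\frac{91}{6} + \left(5 + \left(4 \left(- \frac{1}{2}\right) - - \frac{1}{3}\right) \left(-5\right)\right)\right) = 33 \left(\frac{91}{6} + \left(5 + \left(-2 + \frac{1}{3}\right) \left(-5\right)\right)\right) = 33 \left(\frac{91}{6} + \left(5 - - \frac{25}{3}\right)\right) = 33 \left(\frac{91}{6} + \left(5 + \frac{25}{3}\right)\right) = 33 \left(\frac{91}{6} + \frac{40}{3}\right) = 33 \cdot \frac{57}{2} = \frac{1881}{2}$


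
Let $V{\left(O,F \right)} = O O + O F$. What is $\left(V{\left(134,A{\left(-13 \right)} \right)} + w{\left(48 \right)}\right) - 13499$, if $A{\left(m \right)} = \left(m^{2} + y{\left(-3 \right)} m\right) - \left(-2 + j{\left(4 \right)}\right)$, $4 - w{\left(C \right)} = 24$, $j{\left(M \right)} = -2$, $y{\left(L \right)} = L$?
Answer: $32845$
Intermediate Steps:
$w{\left(C \right)} = -20$ ($w{\left(C \right)} = 4 - 24 = -20$)
$A{\left(m \right)} = 4 + m^{2} - 3 m$ ($A{\left(m \right)} = \left(m^{2} - 3 m\right) + \left(2 - -2\right) = \left(m^{2} - 3 m\right) + \left(2 + 2\right) = \left(m^{2} - 3 m\right) + 4 = 4 + m^{2} - 3 m$)
$V{\left(O,F \right)} = O^{2} + F O$
$\left(V{\left(134,A{\left(-13 \right)} \right)} + w{\left(48 \right)}\right) - 13499 = \left(134 \left(\left(4 + \left(-13\right)^{2} - -39\right) + 134\right) - 20\right) - 13499 = \left(134 \left(\left(4 + 169 + 39\right) + 134\right) - 20\right) - 13499 = \left(134 \left(212 + 134\right) - 20\right) - 13499 = \left(134 \cdot 346 - 20\right) - 13499 = \left(46364 - 20\right) - 13499 = 46344 - 13499 = 32845$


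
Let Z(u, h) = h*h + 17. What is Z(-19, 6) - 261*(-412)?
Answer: 107585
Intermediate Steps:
Z(u, h) = 17 + h² (Z(u, h) = h² + 17 = 17 + h²)
Z(-19, 6) - 261*(-412) = (17 + 6²) - 261*(-412) = (17 + 36) + 107532 = 53 + 107532 = 107585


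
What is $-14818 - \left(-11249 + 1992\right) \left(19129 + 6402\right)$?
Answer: $236325649$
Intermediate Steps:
$-14818 - \left(-11249 + 1992\right) \left(19129 + 6402\right) = -14818 - \left(-9257\right) 25531 = -14818 - -236340467 = -14818 + 236340467 = 236325649$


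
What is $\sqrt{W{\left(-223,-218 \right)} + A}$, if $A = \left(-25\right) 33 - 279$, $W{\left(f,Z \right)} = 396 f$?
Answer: $2 i \sqrt{22353} \approx 299.02 i$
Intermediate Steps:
$A = -1104$ ($A = -825 - 279 = -1104$)
$\sqrt{W{\left(-223,-218 \right)} + A} = \sqrt{396 \left(-223\right) - 1104} = \sqrt{-88308 - 1104} = \sqrt{-89412} = 2 i \sqrt{22353}$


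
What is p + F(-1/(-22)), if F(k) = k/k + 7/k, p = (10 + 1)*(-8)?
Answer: 67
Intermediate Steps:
p = -88 (p = 11*(-8) = -88)
F(k) = 1 + 7/k
p + F(-1/(-22)) = -88 + (7 - 1/(-22))/((-1/(-22))) = -88 + (7 - 1*(-1/22))/((-1*(-1/22))) = -88 + (7 + 1/22)/(1/22) = -88 + 22*(155/22) = -88 + 155 = 67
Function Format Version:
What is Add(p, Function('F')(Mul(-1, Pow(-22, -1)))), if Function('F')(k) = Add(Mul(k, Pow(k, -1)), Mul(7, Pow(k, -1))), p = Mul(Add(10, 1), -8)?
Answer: 67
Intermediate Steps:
p = -88 (p = Mul(11, -8) = -88)
Function('F')(k) = Add(1, Mul(7, Pow(k, -1)))
Add(p, Function('F')(Mul(-1, Pow(-22, -1)))) = Add(-88, Mul(Pow(Mul(-1, Pow(-22, -1)), -1), Add(7, Mul(-1, Pow(-22, -1))))) = Add(-88, Mul(Pow(Mul(-1, Rational(-1, 22)), -1), Add(7, Mul(-1, Rational(-1, 22))))) = Add(-88, Mul(Pow(Rational(1, 22), -1), Add(7, Rational(1, 22)))) = Add(-88, Mul(22, Rational(155, 22))) = Add(-88, 155) = 67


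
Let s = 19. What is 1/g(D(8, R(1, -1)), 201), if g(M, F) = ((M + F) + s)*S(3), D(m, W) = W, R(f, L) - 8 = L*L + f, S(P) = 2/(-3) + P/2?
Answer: 3/575 ≈ 0.0052174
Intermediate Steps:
S(P) = -⅔ + P/2 (S(P) = 2*(-⅓) + P*(½) = -⅔ + P/2)
R(f, L) = 8 + f + L² (R(f, L) = 8 + (L*L + f) = 8 + (L² + f) = 8 + (f + L²) = 8 + f + L²)
g(M, F) = 95/6 + 5*F/6 + 5*M/6 (g(M, F) = ((M + F) + 19)*(-⅔ + (½)*3) = ((F + M) + 19)*(-⅔ + 3/2) = (19 + F + M)*(⅚) = 95/6 + 5*F/6 + 5*M/6)
1/g(D(8, R(1, -1)), 201) = 1/(95/6 + (⅚)*201 + 5*(8 + 1 + (-1)²)/6) = 1/(95/6 + 335/2 + 5*(8 + 1 + 1)/6) = 1/(95/6 + 335/2 + (⅚)*10) = 1/(95/6 + 335/2 + 25/3) = 1/(575/3) = 3/575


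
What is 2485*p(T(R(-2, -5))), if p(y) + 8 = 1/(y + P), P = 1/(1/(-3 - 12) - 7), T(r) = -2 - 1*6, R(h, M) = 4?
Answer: -17419850/863 ≈ -20185.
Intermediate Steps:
T(r) = -8 (T(r) = -2 - 6 = -8)
P = -15/106 (P = 1/(1/(-15) - 7) = 1/(-1/15 - 7) = 1/(-106/15) = -15/106 ≈ -0.14151)
p(y) = -8 + 1/(-15/106 + y) (p(y) = -8 + 1/(y - 15/106) = -8 + 1/(-15/106 + y))
2485*p(T(R(-2, -5))) = 2485*(2*(113 - 424*(-8))/(-15 + 106*(-8))) = 2485*(2*(113 + 3392)/(-15 - 848)) = 2485*(2*3505/(-863)) = 2485*(2*(-1/863)*3505) = 2485*(-7010/863) = -17419850/863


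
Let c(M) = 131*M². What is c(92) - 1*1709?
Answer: 1107075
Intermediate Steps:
c(92) - 1*1709 = 131*92² - 1*1709 = 131*8464 - 1709 = 1108784 - 1709 = 1107075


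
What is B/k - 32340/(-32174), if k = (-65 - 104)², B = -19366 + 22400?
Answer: 510639328/459460807 ≈ 1.1114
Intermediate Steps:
B = 3034
k = 28561 (k = (-169)² = 28561)
B/k - 32340/(-32174) = 3034/28561 - 32340/(-32174) = 3034*(1/28561) - 32340*(-1/32174) = 3034/28561 + 16170/16087 = 510639328/459460807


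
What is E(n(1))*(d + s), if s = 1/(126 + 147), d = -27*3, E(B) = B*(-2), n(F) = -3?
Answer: -44224/91 ≈ -485.98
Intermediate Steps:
E(B) = -2*B
d = -81
s = 1/273 ≈ 0.0036630
E(n(1))*(d + s) = (-2*(-3))*(-81 + 1/273) = 6*(-22112/273) = -44224/91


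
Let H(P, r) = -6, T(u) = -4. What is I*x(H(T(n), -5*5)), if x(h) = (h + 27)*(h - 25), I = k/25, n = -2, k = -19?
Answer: 12369/25 ≈ 494.76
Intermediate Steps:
I = -19/25 ≈ -0.76000
x(h) = (-25 + h)*(27 + h) (x(h) = (27 + h)*(-25 + h) = (-25 + h)*(27 + h))
I*x(H(T(n), -5*5)) = -19*(-675 + (-6)**2 + 2*(-6))/25 = -19*(-675 + 36 - 12)/25 = -19/25*(-651) = 12369/25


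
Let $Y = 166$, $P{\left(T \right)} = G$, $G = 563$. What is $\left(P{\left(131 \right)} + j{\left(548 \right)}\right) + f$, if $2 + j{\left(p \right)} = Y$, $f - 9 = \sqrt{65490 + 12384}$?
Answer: $736 + \sqrt{77874} \approx 1015.1$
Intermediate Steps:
$P{\left(T \right)} = 563$
$f = 9 + \sqrt{77874}$ ($f = 9 + \sqrt{65490 + 12384} = 9 + \sqrt{77874} \approx 288.06$)
$j{\left(p \right)} = 164$ ($j{\left(p \right)} = -2 + 166 = 164$)
$\left(P{\left(131 \right)} + j{\left(548 \right)}\right) + f = \left(563 + 164\right) + \left(9 + \sqrt{77874}\right) = 727 + \left(9 + \sqrt{77874}\right) = 736 + \sqrt{77874}$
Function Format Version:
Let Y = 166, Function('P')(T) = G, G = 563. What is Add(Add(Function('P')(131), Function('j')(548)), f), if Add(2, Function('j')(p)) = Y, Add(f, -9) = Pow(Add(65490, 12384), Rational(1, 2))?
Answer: Add(736, Pow(77874, Rational(1, 2))) ≈ 1015.1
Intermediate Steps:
Function('P')(T) = 563
f = Add(9, Pow(77874, Rational(1, 2))) (f = Add(9, Pow(Add(65490, 12384), Rational(1, 2))) = Add(9, Pow(77874, Rational(1, 2))) ≈ 288.06)
Function('j')(p) = 164 (Function('j')(p) = Add(-2, 166) = 164)
Add(Add(Function('P')(131), Function('j')(548)), f) = Add(Add(563, 164), Add(9, Pow(77874, Rational(1, 2)))) = Add(727, Add(9, Pow(77874, Rational(1, 2)))) = Add(736, Pow(77874, Rational(1, 2)))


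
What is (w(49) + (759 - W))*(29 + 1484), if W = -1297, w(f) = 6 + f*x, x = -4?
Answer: 2823258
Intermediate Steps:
w(f) = 6 - 4*f (w(f) = 6 + f*(-4) = 6 - 4*f)
(w(49) + (759 - W))*(29 + 1484) = ((6 - 4*49) + (759 - 1*(-1297)))*(29 + 1484) = ((6 - 196) + (759 + 1297))*1513 = (-190 + 2056)*1513 = 1866*1513 = 2823258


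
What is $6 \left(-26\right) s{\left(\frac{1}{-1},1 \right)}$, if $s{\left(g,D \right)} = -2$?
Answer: $312$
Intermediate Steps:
$6 \left(-26\right) s{\left(\frac{1}{-1},1 \right)} = 6 \left(-26\right) \left(-2\right) = \left(-156\right) \left(-2\right) = 312$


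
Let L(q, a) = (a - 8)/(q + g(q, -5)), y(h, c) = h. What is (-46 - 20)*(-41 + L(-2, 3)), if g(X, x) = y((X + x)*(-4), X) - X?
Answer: 38049/14 ≈ 2717.8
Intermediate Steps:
g(X, x) = -5*X - 4*x (g(X, x) = (X + x)*(-4) - X = (-4*X - 4*x) - X = -5*X - 4*x)
L(q, a) = (-8 + a)/(20 - 4*q) (L(q, a) = (a - 8)/(q + (-5*q - 4*(-5))) = (-8 + a)/(q + (-5*q + 20)) = (-8 + a)/(q + (20 - 5*q)) = (-8 + a)/(20 - 4*q))
(-46 - 20)*(-41 + L(-2, 3)) = (-46 - 20)*(-41 + (8 - 1*3)/(4*(-5 - 2))) = -66*(-41 + (¼)*(8 - 3)/(-7)) = -66*(-41 + (¼)*(-⅐)*5) = -66*(-41 - 5/28) = -66*(-1153/28) = 38049/14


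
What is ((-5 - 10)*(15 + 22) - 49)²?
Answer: 364816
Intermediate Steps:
((-5 - 10)*(15 + 22) - 49)² = (-15*37 - 49)² = (-555 - 49)² = (-604)² = 364816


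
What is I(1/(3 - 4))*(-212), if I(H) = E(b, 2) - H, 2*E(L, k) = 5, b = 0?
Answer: -742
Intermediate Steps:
E(L, k) = 5/2 (E(L, k) = (1/2)*5 = 5/2)
I(H) = 5/2 - H
I(1/(3 - 4))*(-212) = (5/2 - 1/(3 - 4))*(-212) = (5/2 - 1/(-1))*(-212) = (5/2 - 1*(-1))*(-212) = (5/2 + 1)*(-212) = (7/2)*(-212) = -742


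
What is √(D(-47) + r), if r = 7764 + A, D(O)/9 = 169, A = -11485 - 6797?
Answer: I*√8997 ≈ 94.853*I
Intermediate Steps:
A = -18282
D(O) = 1521 (D(O) = 9*169 = 1521)
r = -10518 (r = 7764 - 18282 = -10518)
√(D(-47) + r) = √(1521 - 10518) = √(-8997) = I*√8997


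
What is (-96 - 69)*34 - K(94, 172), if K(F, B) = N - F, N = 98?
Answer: -5614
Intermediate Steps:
K(F, B) = 98 - F
(-96 - 69)*34 - K(94, 172) = (-96 - 69)*34 - (98 - 1*94) = -165*34 - (98 - 94) = -5610 - 1*4 = -5610 - 4 = -5614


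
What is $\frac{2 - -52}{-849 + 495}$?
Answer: $- \frac{9}{59} \approx -0.15254$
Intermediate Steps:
$\frac{2 - -52}{-849 + 495} = \frac{2 + 52}{-354} = \left(- \frac{1}{354}\right) 54 = - \frac{9}{59}$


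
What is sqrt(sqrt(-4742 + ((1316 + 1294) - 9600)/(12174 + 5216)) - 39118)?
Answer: sqrt(-118297565278 + 1739*I*sqrt(14341597343))/1739 ≈ 0.17409 + 197.78*I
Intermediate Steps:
sqrt(sqrt(-4742 + ((1316 + 1294) - 9600)/(12174 + 5216)) - 39118) = sqrt(sqrt(-4742 + (2610 - 9600)/17390) - 39118) = sqrt(sqrt(-4742 - 6990*1/17390) - 39118) = sqrt(sqrt(-4742 - 699/1739) - 39118) = sqrt(sqrt(-8247037/1739) - 39118) = sqrt(I*sqrt(14341597343)/1739 - 39118) = sqrt(-39118 + I*sqrt(14341597343)/1739)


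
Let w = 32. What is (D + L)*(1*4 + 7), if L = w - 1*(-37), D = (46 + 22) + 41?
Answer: 1958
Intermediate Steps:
D = 109 (D = 68 + 41 = 109)
L = 69 (L = 32 - 1*(-37) = 32 + 37 = 69)
(D + L)*(1*4 + 7) = (109 + 69)*(1*4 + 7) = 178*(4 + 7) = 178*11 = 1958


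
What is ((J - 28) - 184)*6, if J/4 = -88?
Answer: -3384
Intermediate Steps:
J = -352 (J = 4*(-88) = -352)
((J - 28) - 184)*6 = ((-352 - 28) - 184)*6 = (-380 - 184)*6 = -564*6 = -3384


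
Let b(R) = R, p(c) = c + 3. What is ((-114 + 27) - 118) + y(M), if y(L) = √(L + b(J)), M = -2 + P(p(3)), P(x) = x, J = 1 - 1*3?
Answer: -205 + √2 ≈ -203.59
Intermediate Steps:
p(c) = 3 + c
J = -2 (J = 1 - 3 = -2)
M = 4 (M = -2 + (3 + 3) = -2 + 6 = 4)
y(L) = √(-2 + L) (y(L) = √(L - 2) = √(-2 + L))
((-114 + 27) - 118) + y(M) = ((-114 + 27) - 118) + √(-2 + 4) = (-87 - 118) + √2 = -205 + √2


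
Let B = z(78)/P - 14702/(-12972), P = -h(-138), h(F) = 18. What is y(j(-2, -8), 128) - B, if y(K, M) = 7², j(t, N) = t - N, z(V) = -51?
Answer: 48681/1081 ≈ 45.033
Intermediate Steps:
y(K, M) = 49
P = -18 (P = -1*18 = -18)
B = 4288/1081 (B = -51/(-18) - 14702/(-12972) = -51*(-1/18) - 14702*(-1/12972) = 17/6 + 7351/6486 = 4288/1081 ≈ 3.9667)
y(j(-2, -8), 128) - B = 49 - 1*4288/1081 = 49 - 4288/1081 = 48681/1081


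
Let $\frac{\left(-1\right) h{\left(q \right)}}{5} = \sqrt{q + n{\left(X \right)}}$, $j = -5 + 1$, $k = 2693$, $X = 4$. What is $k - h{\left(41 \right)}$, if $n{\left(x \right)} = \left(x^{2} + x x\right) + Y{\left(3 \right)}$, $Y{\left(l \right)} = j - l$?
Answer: $2693 + 5 \sqrt{66} \approx 2733.6$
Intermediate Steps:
$j = -4$
$Y{\left(l \right)} = -4 - l$
$n{\left(x \right)} = -7 + 2 x^{2}$ ($n{\left(x \right)} = \left(x^{2} + x x\right) - 7 = \left(x^{2} + x^{2}\right) - 7 = 2 x^{2} - 7 = -7 + 2 x^{2}$)
$h{\left(q \right)} = - 5 \sqrt{25 + q}$ ($h{\left(q \right)} = - 5 \sqrt{q - \left(7 - 2 \cdot 4^{2}\right)} = - 5 \sqrt{q + \left(-7 + 2 \cdot 16\right)} = - 5 \sqrt{q + \left(-7 + 32\right)} = - 5 \sqrt{q + 25} = - 5 \sqrt{25 + q}$)
$k - h{\left(41 \right)} = 2693 - - 5 \sqrt{25 + 41} = 2693 - - 5 \sqrt{66} = 2693 + 5 \sqrt{66}$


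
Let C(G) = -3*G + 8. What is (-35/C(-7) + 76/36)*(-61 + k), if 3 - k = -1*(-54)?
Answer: -26432/261 ≈ -101.27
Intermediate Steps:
C(G) = 8 - 3*G
k = -51 (k = 3 - (-1)*(-54) = 3 - 1*54 = 3 - 54 = -51)
(-35/C(-7) + 76/36)*(-61 + k) = (-35/(8 - 3*(-7)) + 76/36)*(-61 - 51) = (-35/(8 + 21) + 76*(1/36))*(-112) = (-35/29 + 19/9)*(-112) = (236/261)*(-112) = -26432/261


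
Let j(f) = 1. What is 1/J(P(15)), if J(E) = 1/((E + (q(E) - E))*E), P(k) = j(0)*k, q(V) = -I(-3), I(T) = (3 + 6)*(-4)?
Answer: 540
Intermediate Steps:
I(T) = -36 (I(T) = 9*(-4) = -36)
q(V) = 36 (q(V) = -1*(-36) = 36)
P(k) = k (P(k) = 1*k = k)
J(E) = 1/(36*E) (J(E) = 1/((E + (36 - E))*E) = 1/(36*E))
1/J(P(15)) = 1/((1/36)/15) = 1/((1/36)*(1/15)) = 1/(1/540) = 540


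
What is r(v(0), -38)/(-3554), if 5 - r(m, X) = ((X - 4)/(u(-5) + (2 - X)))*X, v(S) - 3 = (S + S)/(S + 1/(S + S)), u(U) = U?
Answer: 203/17770 ≈ 0.011424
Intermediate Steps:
v(S) = 3 + 2*S/(S + 1/(2*S)) (v(S) = 3 + (S + S)/(S + 1/(S + S)) = 3 + (2*S)/(S + 1/(2*S)) = 3 + 2*S/(S + 1/(2*S)))
r(m, X) = 5 - X*(-4 + X)/(-3 - X) (r(m, X) = 5 - (X - 4)/(-5 + (2 - X))*X = 5 - (-4 + X)/(-3 - X)*X = 5 - X*(-4 + X)/(-3 - X))
r(v(0), -38)/(-3554) = ((15 - 38 + (-38)²)/(3 - 38))/(-3554) = ((15 - 38 + 1444)/(-35))*(-1/3554) = -1/35*1421*(-1/3554) = -203/5*(-1/3554) = 203/17770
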